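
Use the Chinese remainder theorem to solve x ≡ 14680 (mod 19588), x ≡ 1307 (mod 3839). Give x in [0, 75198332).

48906328

Write x = 14680 + 19588·k. Then 19588·k ≡ 1307 − 14680 ≡ 1983 (mod 3839).
Need 19588⁻¹ mod 3839. Extended Euclid on (3839, 393):
3839 = 9·393 + 302
393 = 1·302 + 91
302 = 3·91 + 29
91 = 3·29 + 4
29 = 7·4 + 1
4 = 4·1 + 0
Back-substitute:
1 = 29 − 7·4
1 = −7·91 + 22·29
1 = 22·302 − 73·91
1 = −73·393 + 95·302
1 = 95·3839 − 928·393
19588⁻¹ ≡ 2911 (mod 3839), so k ≡ 2911·1983 ≡ 2496 (mod 3839).
x = 14680 + 19588·2496 = 48906328.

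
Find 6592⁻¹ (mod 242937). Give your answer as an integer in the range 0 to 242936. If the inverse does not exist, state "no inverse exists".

Extended Euclidean algorithm:
242937 = 36×6592 + 5625
6592 = 1×5625 + 967
5625 = 5×967 + 790
967 = 1×790 + 177
790 = 4×177 + 82
177 = 2×82 + 13
82 = 6×13 + 4
13 = 3×4 + 1
4 = 4×1 + 0
gcd = 1, so the inverse exists. Back-substitute:
1 = 13 − 3·4
1 = −3·82 + 19·13
1 = 19·177 − 41·82
1 = −41·790 + 183·177
1 = 183·967 − 224·790
1 = −224·5625 + 1303·967
1 = 1303·6592 − 1527·5625
1 = −1527·242937 + 56275·6592
So 6592·56275 ≡ 1 (mod 242937).

56275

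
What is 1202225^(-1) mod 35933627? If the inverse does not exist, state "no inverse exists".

34999946

Apply the Euclidean algorithm to 35933627 and 1202225:
35933627 = 29×1202225 + 1069102
1202225 = 1×1069102 + 133123
1069102 = 8×133123 + 4118
133123 = 32×4118 + 1347
4118 = 3×1347 + 77
1347 = 17×77 + 38
77 = 2×38 + 1
38 = 38×1 + 0
Since gcd(1202225, 35933627) = 1, back-substitute to write 1 as a combination:
1 = 77 − 2·38
1 = −2·1347 + 35·77
1 = 35·4118 − 107·1347
1 = −107·133123 + 3459·4118
1 = 3459·1069102 − 27779·133123
1 = −27779·1202225 + 31238·1069102
1 = 31238·35933627 − 933681·1202225
Hence 1202225⁻¹ ≡ -933681 ≡ 34999946 (mod 35933627).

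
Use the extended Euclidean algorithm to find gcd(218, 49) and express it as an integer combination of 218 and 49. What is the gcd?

1

Repeated division:
218 = 4×49 + 22
49 = 2×22 + 5
22 = 4×5 + 2
5 = 2×2 + 1
2 = 2×1 + 0
gcd(218, 49) = 1.
Back-substituting:
1 = 5 − 2·2
1 = −2·22 + 9·5
1 = 9·49 − 20·22
1 = −20·218 + 89·49
So 1 = (-20)·218 + (89)·49.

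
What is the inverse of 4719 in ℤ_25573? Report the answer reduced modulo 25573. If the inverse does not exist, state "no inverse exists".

Run Euclid on (25573, 4719):
25573 = 5·4719 + 1978
4719 = 2·1978 + 763
1978 = 2·763 + 452
763 = 1·452 + 311
452 = 1·311 + 141
311 = 2·141 + 29
141 = 4·29 + 25
29 = 1·25 + 4
25 = 6·4 + 1
4 = 4·1 + 0
gcd = 1, so the inverse exists. Back-substitute:
1 = 25 − 6·4
1 = −6·29 + 7·25
1 = 7·141 − 34·29
1 = −34·311 + 75·141
1 = 75·452 − 109·311
1 = −109·763 + 184·452
1 = 184·1978 − 477·763
1 = −477·4719 + 1138·1978
1 = 1138·25573 − 6167·4719
So 4719·(-6167) ≡ 1 (mod 25573), and -6167 ≡ 19406 (mod 25573).

19406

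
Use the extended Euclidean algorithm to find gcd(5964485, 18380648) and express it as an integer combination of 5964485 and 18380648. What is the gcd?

1

Euclidean algorithm:
18380648 = 3*5964485 + 487193
5964485 = 12*487193 + 118169
487193 = 4*118169 + 14517
118169 = 8*14517 + 2033
14517 = 7*2033 + 286
2033 = 7*286 + 31
286 = 9*31 + 7
31 = 4*7 + 3
7 = 2*3 + 1
3 = 3*1 + 0
gcd(5964485, 18380648) = 1.
Back-substituting:
1 = 7 − 2·3
1 = −2·31 + 9·7
1 = 9·286 − 83·31
1 = −83·2033 + 590·286
1 = 590·14517 − 4213·2033
1 = −4213·118169 + 34294·14517
1 = 34294·487193 − 141389·118169
1 = −141389·5964485 + 1730962·487193
1 = 1730962·18380648 − 5334275·5964485
So 1 = (1730962)·18380648 + (-5334275)·5964485.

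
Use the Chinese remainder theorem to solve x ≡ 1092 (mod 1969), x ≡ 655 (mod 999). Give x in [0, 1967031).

776878

Write x = 1092 + 1969·k. Then 1969·k ≡ 655 − 1092 ≡ 562 (mod 999).
Need 1969⁻¹ mod 999. Extended Euclid on (999, 970):
999 = 1·970 + 29
970 = 33·29 + 13
29 = 2·13 + 3
13 = 4·3 + 1
3 = 3·1 + 0
Back-substitute:
1 = 13 − 4·3
1 = −4·29 + 9·13
1 = 9·970 − 301·29
1 = −301·999 + 310·970
1969⁻¹ ≡ 310 (mod 999), so k ≡ 310·562 ≡ 394 (mod 999).
x = 1092 + 1969·394 = 776878.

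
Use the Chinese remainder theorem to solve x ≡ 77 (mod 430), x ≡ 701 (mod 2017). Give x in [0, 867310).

662277

Write x = 77 + 430·k. Then 430·k ≡ 701 − 77 ≡ 624 (mod 2017).
Need 430⁻¹ mod 2017. Extended Euclid on (2017, 430):
2017 = 4*430 + 297
430 = 1*297 + 133
297 = 2*133 + 31
133 = 4*31 + 9
31 = 3*9 + 4
9 = 2*4 + 1
4 = 4*1 + 0
Back-substitute:
1 = 9 − 2·4
1 = −2·31 + 7·9
1 = 7·133 − 30·31
1 = −30·297 + 67·133
1 = 67·430 − 97·297
1 = −97·2017 + 455·430
430⁻¹ ≡ 455 (mod 2017), so k ≡ 455·624 ≡ 1540 (mod 2017).
x = 77 + 430·1540 = 662277.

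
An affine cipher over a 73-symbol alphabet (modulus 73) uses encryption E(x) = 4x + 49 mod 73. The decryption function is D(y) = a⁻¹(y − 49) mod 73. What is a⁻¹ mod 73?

55

Extended Euclidean algorithm:
73 = 18·4 + 1
4 = 4·1 + 0
The gcd is 1. Working backward:
1 = 73 − 18·4
Thus 4·(-18) ≡ 1 (mod 73); reducing, -18 mod 73 = 55.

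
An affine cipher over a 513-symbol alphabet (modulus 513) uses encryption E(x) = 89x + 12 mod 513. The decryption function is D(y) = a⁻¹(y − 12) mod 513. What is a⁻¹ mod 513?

98

Apply the Euclidean algorithm to 513 and 89:
513 = 5×89 + 68
89 = 1×68 + 21
68 = 3×21 + 5
21 = 4×5 + 1
5 = 5×1 + 0
Since gcd(89, 513) = 1, back-substitute to write 1 as a combination:
1 = 21 − 4·5
1 = −4·68 + 13·21
1 = 13·89 − 17·68
1 = −17·513 + 98·89
So 89·98 ≡ 1 (mod 513).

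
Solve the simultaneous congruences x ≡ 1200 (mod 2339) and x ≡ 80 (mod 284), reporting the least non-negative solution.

Write x = 1200 + 2339·k. Then 2339·k ≡ 80 − 1200 ≡ 16 (mod 284).
Need 2339⁻¹ mod 284. Extended Euclid on (284, 67):
284 = 4·67 + 16
67 = 4·16 + 3
16 = 5·3 + 1
3 = 3·1 + 0
Back-substitute:
1 = 16 − 5·3
1 = −5·67 + 21·16
1 = 21·284 − 89·67
2339⁻¹ ≡ 195 (mod 284), so k ≡ 195·16 ≡ 280 (mod 284).
x = 1200 + 2339·280 = 656120.

656120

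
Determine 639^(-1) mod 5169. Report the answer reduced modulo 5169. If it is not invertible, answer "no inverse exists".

no inverse exists

Euclidean algorithm on 5169, 639:
5169 = 8·639 + 57
639 = 11·57 + 12
57 = 4·12 + 9
12 = 1·9 + 3
9 = 3·3 + 0
The gcd is 3, not 1, hence no inverse exists.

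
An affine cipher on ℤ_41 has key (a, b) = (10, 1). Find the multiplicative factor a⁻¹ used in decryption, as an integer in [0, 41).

Run Euclid on (41, 10):
41 = 4*10 + 1
10 = 10*1 + 0
The gcd is 1. Working backward:
1 = 41 − 4·10
Thus 10·(-4) ≡ 1 (mod 41); reducing, -4 mod 41 = 37.

37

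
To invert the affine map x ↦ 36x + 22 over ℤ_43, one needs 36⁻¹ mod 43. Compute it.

Extended Euclidean algorithm:
43 = 1*36 + 7
36 = 5*7 + 1
7 = 7*1 + 0
The gcd is 1. Working backward:
1 = 36 − 5·7
1 = −5·43 + 6·36
So 36·6 ≡ 1 (mod 43).

6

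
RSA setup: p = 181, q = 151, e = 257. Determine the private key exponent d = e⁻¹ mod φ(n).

φ(n) = (p−1)(q−1) = 180·150 = 27000.
Need d with 257·d ≡ 1 (mod 27000). Apply the extended Euclidean algorithm:
27000 = 105*257 + 15
257 = 17*15 + 2
15 = 7*2 + 1
2 = 2*1 + 0
Back-substitute:
1 = 15 − 7·2
1 = −7·257 + 120·15
1 = 120·27000 − 12607·257
So 257·(-12607) ≡ 1 (mod 27000), hence d ≡ -12607 ≡ 14393 (mod 27000).

14393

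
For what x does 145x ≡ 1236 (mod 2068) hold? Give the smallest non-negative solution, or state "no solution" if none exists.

First find gcd(145, 2068):
2068 = 14×145 + 38
145 = 3×38 + 31
38 = 1×31 + 7
31 = 4×7 + 3
7 = 2×3 + 1
3 = 3×1 + 0
gcd = 1, so a unique solution mod 2068 exists.
Back-substitute for the Bézout coefficients:
1 = 7 − 2·3
1 = −2·31 + 9·7
1 = 9·38 − 11·31
1 = −11·145 + 42·38
1 = 42·2068 − 599·145
So 145·(-599) ≡ 1 (mod 2068), giving 145⁻¹ ≡ 1469.
x ≡ 145⁻¹·1236 ≡ 1469·1236 ≡ 2048 (mod 2068).

2048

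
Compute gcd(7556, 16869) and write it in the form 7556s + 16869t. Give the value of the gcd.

Repeated division:
16869 = 2*7556 + 1757
7556 = 4*1757 + 528
1757 = 3*528 + 173
528 = 3*173 + 9
173 = 19*9 + 2
9 = 4*2 + 1
2 = 2*1 + 0
gcd(7556, 16869) = 1.
Express as a combination:
1 = 9 − 4·2
1 = −4·173 + 77·9
1 = 77·528 − 235·173
1 = −235·1757 + 782·528
1 = 782·7556 − 3363·1757
1 = −3363·16869 + 7508·7556
So 1 = (-3363)·16869 + (7508)·7556.

1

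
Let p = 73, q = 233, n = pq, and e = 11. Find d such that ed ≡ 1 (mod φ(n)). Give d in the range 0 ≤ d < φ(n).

φ(n) = (p−1)(q−1) = 72·232 = 16704.
Need d with 11·d ≡ 1 (mod 16704). Apply the extended Euclidean algorithm:
16704 = 1518·11 + 6
11 = 1·6 + 5
6 = 1·5 + 1
5 = 5·1 + 0
Back-substitute:
1 = 6 − 5
1 = −11 + 2·6
1 = 2·16704 − 3037·11
So 11·(-3037) ≡ 1 (mod 16704), hence d ≡ -3037 ≡ 13667 (mod 16704).

13667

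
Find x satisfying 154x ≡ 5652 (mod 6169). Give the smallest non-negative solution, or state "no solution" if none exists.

5725

First find gcd(154, 6169):
6169 = 40*154 + 9
154 = 17*9 + 1
9 = 9*1 + 0
gcd = 1, so a unique solution mod 6169 exists.
Back-substitute for the Bézout coefficients:
1 = 154 − 17·9
1 = −17·6169 + 681·154
So 154·(681) ≡ 1 (mod 6169), giving 154⁻¹ ≡ 681.
x ≡ 154⁻¹·5652 ≡ 681·5652 ≡ 5725 (mod 6169).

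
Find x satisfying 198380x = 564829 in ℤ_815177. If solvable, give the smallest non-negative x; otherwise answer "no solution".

First find gcd(198380, 815177):
815177 = 4*198380 + 21657
198380 = 9*21657 + 3467
21657 = 6*3467 + 855
3467 = 4*855 + 47
855 = 18*47 + 9
47 = 5*9 + 2
9 = 4*2 + 1
2 = 2*1 + 0
gcd = 1, so a unique solution mod 815177 exists.
Back-substitute for the Bézout coefficients:
1 = 9 − 4·2
1 = −4·47 + 21·9
1 = 21·855 − 382·47
1 = −382·3467 + 1549·855
1 = 1549·21657 − 9676·3467
1 = −9676·198380 + 88633·21657
1 = 88633·815177 − 364208·198380
So 198380·(-364208) ≡ 1 (mod 815177), giving 198380⁻¹ ≡ 450969.
x ≡ 198380⁻¹·564829 ≡ 450969·564829 ≡ 381757 (mod 815177).

381757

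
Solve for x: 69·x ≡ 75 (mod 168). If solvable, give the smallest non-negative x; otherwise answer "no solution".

23

First find gcd(69, 168):
168 = 2·69 + 30
69 = 2·30 + 9
30 = 3·9 + 3
9 = 3·3 + 0
gcd = 3 and 3 | 75, so solutions exist. Divide through by 3: 23x ≡ 25 (mod 56).
Now find 23⁻¹ mod 56:
56 = 2*23 + 10
23 = 2*10 + 3
10 = 3*3 + 1
3 = 3*1 + 0
Back-substitute:
1 = 10 − 3·3
1 = −3·23 + 7·10
1 = 7·56 − 17·23
So 23·(-17) ≡ 1 (mod 56), i.e. 23⁻¹ ≡ 39.
Then x ≡ 39·25 ≡ 23 (mod 56); the smallest non-negative solution is x = 23.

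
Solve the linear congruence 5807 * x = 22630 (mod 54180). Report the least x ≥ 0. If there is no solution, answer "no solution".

44210

First find gcd(5807, 54180):
54180 = 9×5807 + 1917
5807 = 3×1917 + 56
1917 = 34×56 + 13
56 = 4×13 + 4
13 = 3×4 + 1
4 = 4×1 + 0
gcd = 1, so a unique solution mod 54180 exists.
Back-substitute for the Bézout coefficients:
1 = 13 − 3·4
1 = −3·56 + 13·13
1 = 13·1917 − 445·56
1 = −445·5807 + 1348·1917
1 = 1348·54180 − 12577·5807
So 5807·(-12577) ≡ 1 (mod 54180), giving 5807⁻¹ ≡ 41603.
x ≡ 5807⁻¹·22630 ≡ 41603·22630 ≡ 44210 (mod 54180).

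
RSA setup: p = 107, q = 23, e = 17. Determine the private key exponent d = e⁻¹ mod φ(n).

φ(n) = (p−1)(q−1) = 106·22 = 2332.
Need d with 17·d ≡ 1 (mod 2332). Apply the extended Euclidean algorithm:
2332 = 137·17 + 3
17 = 5·3 + 2
3 = 1·2 + 1
2 = 2·1 + 0
Back-substitute:
1 = 3 − 2
1 = −17 + 6·3
1 = 6·2332 − 823·17
So 17·(-823) ≡ 1 (mod 2332), hence d ≡ -823 ≡ 1509 (mod 2332).

1509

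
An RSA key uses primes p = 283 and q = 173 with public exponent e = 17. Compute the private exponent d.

31385

φ(n) = (p−1)(q−1) = 282·172 = 48504.
Need d with 17·d ≡ 1 (mod 48504). Apply the extended Euclidean algorithm:
48504 = 2853×17 + 3
17 = 5×3 + 2
3 = 1×2 + 1
2 = 2×1 + 0
Back-substitute:
1 = 3 − 2
1 = −17 + 6·3
1 = 6·48504 − 17119·17
So 17·(-17119) ≡ 1 (mod 48504), hence d ≡ -17119 ≡ 31385 (mod 48504).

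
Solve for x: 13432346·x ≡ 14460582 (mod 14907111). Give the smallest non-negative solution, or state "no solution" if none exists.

First find gcd(13432346, 14907111):
14907111 = 1·13432346 + 1474765
13432346 = 9·1474765 + 159461
1474765 = 9·159461 + 39616
159461 = 4·39616 + 997
39616 = 39·997 + 733
997 = 1·733 + 264
733 = 2·264 + 205
264 = 1·205 + 59
205 = 3·59 + 28
59 = 2·28 + 3
28 = 9·3 + 1
3 = 3·1 + 0
gcd = 1, so a unique solution mod 14907111 exists.
Back-substitute for the Bézout coefficients:
1 = 28 − 9·3
1 = −9·59 + 19·28
1 = 19·205 − 66·59
1 = −66·264 + 85·205
1 = 85·733 − 236·264
1 = −236·997 + 321·733
1 = 321·39616 − 12755·997
1 = −12755·159461 + 51341·39616
1 = 51341·1474765 − 474824·159461
1 = −474824·13432346 + 4324757·1474765
1 = 4324757·14907111 − 4799581·13432346
So 13432346·(-4799581) ≡ 1 (mod 14907111), giving 13432346⁻¹ ≡ 10107530.
x ≡ 13432346⁻¹·14460582 ≡ 10107530·14460582 ≡ 1477212 (mod 14907111).

1477212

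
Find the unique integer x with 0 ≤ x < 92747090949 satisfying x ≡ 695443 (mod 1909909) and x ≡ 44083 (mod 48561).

Write x = 695443 + 1909909·k. Then 1909909·k ≡ 44083 − 695443 ≡ 28494 (mod 48561).
Need 1909909⁻¹ mod 48561. Extended Euclid on (48561, 16030):
48561 = 3*16030 + 471
16030 = 34*471 + 16
471 = 29*16 + 7
16 = 2*7 + 2
7 = 3*2 + 1
2 = 2*1 + 0
Back-substitute:
1 = 7 − 3·2
1 = −3·16 + 7·7
1 = 7·471 − 206·16
1 = −206·16030 + 7011·471
1 = 7011·48561 − 21239·16030
1909909⁻¹ ≡ 27322 (mod 48561), so k ≡ 27322·28494 ≡ 31677 (mod 48561).
x = 695443 + 1909909·31677 = 60500882836.

60500882836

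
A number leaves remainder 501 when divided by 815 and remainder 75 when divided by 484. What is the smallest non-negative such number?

227071

Write x = 501 + 815·k. Then 815·k ≡ 75 − 501 ≡ 58 (mod 484).
Need 815⁻¹ mod 484. Extended Euclid on (484, 331):
484 = 1×331 + 153
331 = 2×153 + 25
153 = 6×25 + 3
25 = 8×3 + 1
3 = 3×1 + 0
Back-substitute:
1 = 25 − 8·3
1 = −8·153 + 49·25
1 = 49·331 − 106·153
1 = −106·484 + 155·331
815⁻¹ ≡ 155 (mod 484), so k ≡ 155·58 ≡ 278 (mod 484).
x = 501 + 815·278 = 227071.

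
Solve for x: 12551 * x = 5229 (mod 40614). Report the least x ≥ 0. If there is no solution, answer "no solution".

3945

First find gcd(12551, 40614):
40614 = 3·12551 + 2961
12551 = 4·2961 + 707
2961 = 4·707 + 133
707 = 5·133 + 42
133 = 3·42 + 7
42 = 6·7 + 0
gcd = 7 and 7 | 5229, so solutions exist. Divide through by 7: 1793x ≡ 747 (mod 5802).
Now find 1793⁻¹ mod 5802:
5802 = 3*1793 + 423
1793 = 4*423 + 101
423 = 4*101 + 19
101 = 5*19 + 6
19 = 3*6 + 1
6 = 6*1 + 0
Back-substitute:
1 = 19 − 3·6
1 = −3·101 + 16·19
1 = 16·423 − 67·101
1 = −67·1793 + 284·423
1 = 284·5802 − 919·1793
So 1793·(-919) ≡ 1 (mod 5802), i.e. 1793⁻¹ ≡ 4883.
Then x ≡ 4883·747 ≡ 3945 (mod 5802); the smallest non-negative solution is x = 3945.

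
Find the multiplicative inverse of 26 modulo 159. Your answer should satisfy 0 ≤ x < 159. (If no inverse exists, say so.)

Apply the Euclidean algorithm to 159 and 26:
159 = 6*26 + 3
26 = 8*3 + 2
3 = 1*2 + 1
2 = 2*1 + 0
gcd = 1, so the inverse exists. Back-substitute:
1 = 3 − 2
1 = −26 + 9·3
1 = 9·159 − 55·26
So 26·(-55) ≡ 1 (mod 159), and -55 ≡ 104 (mod 159).

104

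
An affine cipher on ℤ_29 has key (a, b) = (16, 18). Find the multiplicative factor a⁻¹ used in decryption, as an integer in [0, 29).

Apply the Euclidean algorithm to 29 and 16:
29 = 1×16 + 13
16 = 1×13 + 3
13 = 4×3 + 1
3 = 3×1 + 0
gcd = 1, so the inverse exists. Back-substitute:
1 = 13 − 4·3
1 = −4·16 + 5·13
1 = 5·29 − 9·16
Thus 16·(-9) ≡ 1 (mod 29); reducing, -9 mod 29 = 20.

20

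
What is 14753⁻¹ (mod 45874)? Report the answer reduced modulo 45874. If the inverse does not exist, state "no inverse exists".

35563

Extended Euclidean algorithm:
45874 = 3×14753 + 1615
14753 = 9×1615 + 218
1615 = 7×218 + 89
218 = 2×89 + 40
89 = 2×40 + 9
40 = 4×9 + 4
9 = 2×4 + 1
4 = 4×1 + 0
The gcd is 1. Working backward:
1 = 9 − 2·4
1 = −2·40 + 9·9
1 = 9·89 − 20·40
1 = −20·218 + 49·89
1 = 49·1615 − 363·218
1 = −363·14753 + 3316·1615
1 = 3316·45874 − 10311·14753
Thus 14753·(-10311) ≡ 1 (mod 45874); reducing, -10311 mod 45874 = 35563.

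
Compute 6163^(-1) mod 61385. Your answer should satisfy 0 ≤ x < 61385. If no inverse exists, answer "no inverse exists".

14532

gcd(61385, 6163) by repeated division:
61385 = 9·6163 + 5918
6163 = 1·5918 + 245
5918 = 24·245 + 38
245 = 6·38 + 17
38 = 2·17 + 4
17 = 4·4 + 1
4 = 4·1 + 0
Since gcd(6163, 61385) = 1, back-substitute to write 1 as a combination:
1 = 17 − 4·4
1 = −4·38 + 9·17
1 = 9·245 − 58·38
1 = −58·5918 + 1401·245
1 = 1401·6163 − 1459·5918
1 = −1459·61385 + 14532·6163
So 6163·14532 ≡ 1 (mod 61385).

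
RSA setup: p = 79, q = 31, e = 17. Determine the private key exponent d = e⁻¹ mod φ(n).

413

φ(n) = (p−1)(q−1) = 78·30 = 2340.
Need d with 17·d ≡ 1 (mod 2340). Apply the extended Euclidean algorithm:
2340 = 137*17 + 11
17 = 1*11 + 6
11 = 1*6 + 5
6 = 1*5 + 1
5 = 5*1 + 0
Back-substitute:
1 = 6 − 5
1 = −11 + 2·6
1 = 2·17 − 3·11
1 = −3·2340 + 413·17
So 17·413 ≡ 1 (mod 2340), hence d = 413.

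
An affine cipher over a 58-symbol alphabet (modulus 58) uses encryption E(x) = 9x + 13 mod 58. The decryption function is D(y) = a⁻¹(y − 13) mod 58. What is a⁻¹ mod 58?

13

Apply the Euclidean algorithm to 58 and 9:
58 = 6×9 + 4
9 = 2×4 + 1
4 = 4×1 + 0
Since gcd(9, 58) = 1, back-substitute to write 1 as a combination:
1 = 9 − 2·4
1 = −2·58 + 13·9
So 9·13 ≡ 1 (mod 58).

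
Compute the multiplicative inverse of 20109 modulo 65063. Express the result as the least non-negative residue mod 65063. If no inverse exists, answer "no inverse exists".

62494

Extended Euclidean algorithm:
65063 = 3×20109 + 4736
20109 = 4×4736 + 1165
4736 = 4×1165 + 76
1165 = 15×76 + 25
76 = 3×25 + 1
25 = 25×1 + 0
Since gcd(20109, 65063) = 1, back-substitute to write 1 as a combination:
1 = 76 − 3·25
1 = −3·1165 + 46·76
1 = 46·4736 − 187·1165
1 = −187·20109 + 794·4736
1 = 794·65063 − 2569·20109
So 20109·(-2569) ≡ 1 (mod 65063), and -2569 ≡ 62494 (mod 65063).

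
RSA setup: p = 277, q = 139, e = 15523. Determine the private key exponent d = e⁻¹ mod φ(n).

φ(n) = (p−1)(q−1) = 276·138 = 38088.
Need d with 15523·d ≡ 1 (mod 38088). Apply the extended Euclidean algorithm:
38088 = 2·15523 + 7042
15523 = 2·7042 + 1439
7042 = 4·1439 + 1286
1439 = 1·1286 + 153
1286 = 8·153 + 62
153 = 2·62 + 29
62 = 2·29 + 4
29 = 7·4 + 1
4 = 4·1 + 0
Back-substitute:
1 = 29 − 7·4
1 = −7·62 + 15·29
1 = 15·153 − 37·62
1 = −37·1286 + 311·153
1 = 311·1439 − 348·1286
1 = −348·7042 + 1703·1439
1 = 1703·15523 − 3754·7042
1 = −3754·38088 + 9211·15523
So 15523·9211 ≡ 1 (mod 38088), hence d = 9211.

9211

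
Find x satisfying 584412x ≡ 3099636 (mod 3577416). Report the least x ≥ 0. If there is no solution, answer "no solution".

224587

First find gcd(584412, 3577416):
3577416 = 6·584412 + 70944
584412 = 8·70944 + 16860
70944 = 4·16860 + 3504
16860 = 4·3504 + 2844
3504 = 1·2844 + 660
2844 = 4·660 + 204
660 = 3·204 + 48
204 = 4·48 + 12
48 = 4·12 + 0
gcd = 12 and 12 | 3099636, so solutions exist. Divide through by 12: 48701x ≡ 258303 (mod 298118).
Now find 48701⁻¹ mod 298118:
298118 = 6*48701 + 5912
48701 = 8*5912 + 1405
5912 = 4*1405 + 292
1405 = 4*292 + 237
292 = 1*237 + 55
237 = 4*55 + 17
55 = 3*17 + 4
17 = 4*4 + 1
4 = 4*1 + 0
Back-substitute:
1 = 17 − 4·4
1 = −4·55 + 13·17
1 = 13·237 − 56·55
1 = −56·292 + 69·237
1 = 69·1405 − 332·292
1 = −332·5912 + 1397·1405
1 = 1397·48701 − 11508·5912
1 = −11508·298118 + 70445·48701
So 48701⁻¹ ≡ 70445 (mod 298118).
Then x ≡ 70445·258303 ≡ 224587 (mod 298118); the smallest non-negative solution is x = 224587.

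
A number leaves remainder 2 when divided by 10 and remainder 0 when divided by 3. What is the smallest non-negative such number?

12

Write x = 2 + 10·k. Then 10·k ≡ 0 − 2 ≡ 1 (mod 3).
Need 10⁻¹ mod 3. Extended Euclid on (3, 1):
3 = 3·1 + 0
10⁻¹ ≡ 1 (mod 3), so k ≡ 1·1 ≡ 1 (mod 3).
x = 2 + 10·1 = 12.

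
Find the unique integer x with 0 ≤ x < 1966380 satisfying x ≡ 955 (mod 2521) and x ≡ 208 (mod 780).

Write x = 955 + 2521·k. Then 2521·k ≡ 208 − 955 ≡ 33 (mod 780).
Need 2521⁻¹ mod 780. Extended Euclid on (780, 181):
780 = 4·181 + 56
181 = 3·56 + 13
56 = 4·13 + 4
13 = 3·4 + 1
4 = 4·1 + 0
Back-substitute:
1 = 13 − 3·4
1 = −3·56 + 13·13
1 = 13·181 − 42·56
1 = −42·780 + 181·181
2521⁻¹ ≡ 181 (mod 780), so k ≡ 181·33 ≡ 513 (mod 780).
x = 955 + 2521·513 = 1294228.

1294228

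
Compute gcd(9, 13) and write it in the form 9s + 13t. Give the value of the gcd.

1

Euclidean algorithm:
13 = 1·9 + 4
9 = 2·4 + 1
4 = 4·1 + 0
gcd(9, 13) = 1.
Working backward:
1 = 9 − 2·4
1 = −2·13 + 3·9
So 1 = (-2)·13 + (3)·9.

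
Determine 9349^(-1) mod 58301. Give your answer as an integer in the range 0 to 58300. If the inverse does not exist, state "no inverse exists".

8057

Run Euclid on (58301, 9349):
58301 = 6*9349 + 2207
9349 = 4*2207 + 521
2207 = 4*521 + 123
521 = 4*123 + 29
123 = 4*29 + 7
29 = 4*7 + 1
7 = 7*1 + 0
Since gcd(9349, 58301) = 1, back-substitute to write 1 as a combination:
1 = 29 − 4·7
1 = −4·123 + 17·29
1 = 17·521 − 72·123
1 = −72·2207 + 305·521
1 = 305·9349 − 1292·2207
1 = −1292·58301 + 8057·9349
So 9349·8057 ≡ 1 (mod 58301).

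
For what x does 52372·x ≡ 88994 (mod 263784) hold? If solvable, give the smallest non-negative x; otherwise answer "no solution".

gcd(52372, 263784):
263784 = 5*52372 + 1924
52372 = 27*1924 + 424
1924 = 4*424 + 228
424 = 1*228 + 196
228 = 1*196 + 32
196 = 6*32 + 4
32 = 8*4 + 0
gcd = 4, but 4 ∤ 88994, so the congruence has no solution.

no solution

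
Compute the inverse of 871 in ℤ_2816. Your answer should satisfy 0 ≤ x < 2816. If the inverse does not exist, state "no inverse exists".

gcd(2816, 871) by repeated division:
2816 = 3·871 + 203
871 = 4·203 + 59
203 = 3·59 + 26
59 = 2·26 + 7
26 = 3·7 + 5
7 = 1·5 + 2
5 = 2·2 + 1
2 = 2·1 + 0
Since gcd(871, 2816) = 1, back-substitute to write 1 as a combination:
1 = 5 − 2·2
1 = −2·7 + 3·5
1 = 3·26 − 11·7
1 = −11·59 + 25·26
1 = 25·203 − 86·59
1 = −86·871 + 369·203
1 = 369·2816 − 1193·871
Hence 871⁻¹ ≡ -1193 ≡ 1623 (mod 2816).

1623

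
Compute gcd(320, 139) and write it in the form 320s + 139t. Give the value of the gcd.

Euclidean algorithm:
320 = 2×139 + 42
139 = 3×42 + 13
42 = 3×13 + 3
13 = 4×3 + 1
3 = 3×1 + 0
gcd(320, 139) = 1.
Working backward:
1 = 13 − 4·3
1 = −4·42 + 13·13
1 = 13·139 − 43·42
1 = −43·320 + 99·139
So 1 = (-43)·320 + (99)·139.

1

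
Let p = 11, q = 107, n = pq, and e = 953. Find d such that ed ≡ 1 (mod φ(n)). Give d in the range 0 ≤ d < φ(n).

317

φ(n) = (p−1)(q−1) = 10·106 = 1060.
Need d with 953·d ≡ 1 (mod 1060). Apply the extended Euclidean algorithm:
1060 = 1·953 + 107
953 = 8·107 + 97
107 = 1·97 + 10
97 = 9·10 + 7
10 = 1·7 + 3
7 = 2·3 + 1
3 = 3·1 + 0
Back-substitute:
1 = 7 − 2·3
1 = −2·10 + 3·7
1 = 3·97 − 29·10
1 = −29·107 + 32·97
1 = 32·953 − 285·107
1 = −285·1060 + 317·953
So 953·317 ≡ 1 (mod 1060), hence d = 317.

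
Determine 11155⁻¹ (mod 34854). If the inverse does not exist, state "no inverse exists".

Apply the Euclidean algorithm to 34854 and 11155:
34854 = 3*11155 + 1389
11155 = 8*1389 + 43
1389 = 32*43 + 13
43 = 3*13 + 4
13 = 3*4 + 1
4 = 4*1 + 0
gcd = 1, so the inverse exists. Back-substitute:
1 = 13 − 3·4
1 = −3·43 + 10·13
1 = 10·1389 − 323·43
1 = −323·11155 + 2594·1389
1 = 2594·34854 − 8105·11155
Hence 11155⁻¹ ≡ -8105 ≡ 26749 (mod 34854).

26749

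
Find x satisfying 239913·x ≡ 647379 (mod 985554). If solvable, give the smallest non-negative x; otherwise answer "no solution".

56175

First find gcd(239913, 985554):
985554 = 4×239913 + 25902
239913 = 9×25902 + 6795
25902 = 3×6795 + 5517
6795 = 1×5517 + 1278
5517 = 4×1278 + 405
1278 = 3×405 + 63
405 = 6×63 + 27
63 = 2×27 + 9
27 = 3×9 + 0
gcd = 9 and 9 | 647379, so solutions exist. Divide through by 9: 26657x ≡ 71931 (mod 109506).
Now find 26657⁻¹ mod 109506:
109506 = 4·26657 + 2878
26657 = 9·2878 + 755
2878 = 3·755 + 613
755 = 1·613 + 142
613 = 4·142 + 45
142 = 3·45 + 7
45 = 6·7 + 3
7 = 2·3 + 1
3 = 3·1 + 0
Back-substitute:
1 = 7 − 2·3
1 = −2·45 + 13·7
1 = 13·142 − 41·45
1 = −41·613 + 177·142
1 = 177·755 − 218·613
1 = −218·2878 + 831·755
1 = 831·26657 − 7697·2878
1 = −7697·109506 + 31619·26657
So 26657⁻¹ ≡ 31619 (mod 109506).
Then x ≡ 31619·71931 ≡ 56175 (mod 109506); the smallest non-negative solution is x = 56175.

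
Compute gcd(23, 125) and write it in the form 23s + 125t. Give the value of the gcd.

1

Euclidean algorithm:
125 = 5·23 + 10
23 = 2·10 + 3
10 = 3·3 + 1
3 = 3·1 + 0
gcd(23, 125) = 1.
Back-substituting:
1 = 10 − 3·3
1 = −3·23 + 7·10
1 = 7·125 − 38·23
So 1 = (7)·125 + (-38)·23.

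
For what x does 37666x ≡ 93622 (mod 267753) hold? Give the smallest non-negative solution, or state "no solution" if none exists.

First find gcd(37666, 267753):
267753 = 7×37666 + 4091
37666 = 9×4091 + 847
4091 = 4×847 + 703
847 = 1×703 + 144
703 = 4×144 + 127
144 = 1×127 + 17
127 = 7×17 + 8
17 = 2×8 + 1
8 = 8×1 + 0
gcd = 1, so a unique solution mod 267753 exists.
Back-substitute for the Bézout coefficients:
1 = 17 − 2·8
1 = −2·127 + 15·17
1 = 15·144 − 17·127
1 = −17·703 + 83·144
1 = 83·847 − 100·703
1 = −100·4091 + 483·847
1 = 483·37666 − 4447·4091
1 = −4447·267753 + 31612·37666
So 37666·(31612) ≡ 1 (mod 267753), giving 37666⁻¹ ≡ 31612.
x ≡ 37666⁻¹·93622 ≡ 31612·93622 ≡ 104755 (mod 267753).

104755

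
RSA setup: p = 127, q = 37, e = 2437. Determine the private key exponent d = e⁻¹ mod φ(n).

φ(n) = (p−1)(q−1) = 126·36 = 4536.
Need d with 2437·d ≡ 1 (mod 4536). Apply the extended Euclidean algorithm:
4536 = 1*2437 + 2099
2437 = 1*2099 + 338
2099 = 6*338 + 71
338 = 4*71 + 54
71 = 1*54 + 17
54 = 3*17 + 3
17 = 5*3 + 2
3 = 1*2 + 1
2 = 2*1 + 0
Back-substitute:
1 = 3 − 2
1 = −17 + 6·3
1 = 6·54 − 19·17
1 = −19·71 + 25·54
1 = 25·338 − 119·71
1 = −119·2099 + 739·338
1 = 739·2437 − 858·2099
1 = −858·4536 + 1597·2437
So 2437·1597 ≡ 1 (mod 4536), hence d = 1597.

1597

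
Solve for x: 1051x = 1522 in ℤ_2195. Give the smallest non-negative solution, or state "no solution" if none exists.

1407

First find gcd(1051, 2195):
2195 = 2*1051 + 93
1051 = 11*93 + 28
93 = 3*28 + 9
28 = 3*9 + 1
9 = 9*1 + 0
gcd = 1, so a unique solution mod 2195 exists.
Back-substitute for the Bézout coefficients:
1 = 28 − 3·9
1 = −3·93 + 10·28
1 = 10·1051 − 113·93
1 = −113·2195 + 236·1051
So 1051·(236) ≡ 1 (mod 2195), giving 1051⁻¹ ≡ 236.
x ≡ 1051⁻¹·1522 ≡ 236·1522 ≡ 1407 (mod 2195).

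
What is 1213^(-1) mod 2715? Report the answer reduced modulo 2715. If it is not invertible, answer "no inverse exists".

667

Run Euclid on (2715, 1213):
2715 = 2*1213 + 289
1213 = 4*289 + 57
289 = 5*57 + 4
57 = 14*4 + 1
4 = 4*1 + 0
gcd = 1, so the inverse exists. Back-substitute:
1 = 57 − 14·4
1 = −14·289 + 71·57
1 = 71·1213 − 298·289
1 = −298·2715 + 667·1213
So 1213·667 ≡ 1 (mod 2715).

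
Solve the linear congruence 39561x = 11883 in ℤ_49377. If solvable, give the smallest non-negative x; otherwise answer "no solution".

13334

First find gcd(39561, 49377):
49377 = 1·39561 + 9816
39561 = 4·9816 + 297
9816 = 33·297 + 15
297 = 19·15 + 12
15 = 1·12 + 3
12 = 4·3 + 0
gcd = 3 and 3 | 11883, so solutions exist. Divide through by 3: 13187x ≡ 3961 (mod 16459).
Now find 13187⁻¹ mod 16459:
16459 = 1×13187 + 3272
13187 = 4×3272 + 99
3272 = 33×99 + 5
99 = 19×5 + 4
5 = 1×4 + 1
4 = 4×1 + 0
Back-substitute:
1 = 5 − 4
1 = −99 + 20·5
1 = 20·3272 − 661·99
1 = −661·13187 + 2664·3272
1 = 2664·16459 − 3325·13187
So 13187·(-3325) ≡ 1 (mod 16459), i.e. 13187⁻¹ ≡ 13134.
Then x ≡ 13134·3961 ≡ 13334 (mod 16459); the smallest non-negative solution is x = 13334.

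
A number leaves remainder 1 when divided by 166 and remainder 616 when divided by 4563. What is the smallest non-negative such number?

78187

Write x = 1 + 166·k. Then 166·k ≡ 616 − 1 ≡ 615 (mod 4563).
Need 166⁻¹ mod 4563. Extended Euclid on (4563, 166):
4563 = 27·166 + 81
166 = 2·81 + 4
81 = 20·4 + 1
4 = 4·1 + 0
Back-substitute:
1 = 81 − 20·4
1 = −20·166 + 41·81
1 = 41·4563 − 1127·166
166⁻¹ ≡ 3436 (mod 4563), so k ≡ 3436·615 ≡ 471 (mod 4563).
x = 1 + 166·471 = 78187.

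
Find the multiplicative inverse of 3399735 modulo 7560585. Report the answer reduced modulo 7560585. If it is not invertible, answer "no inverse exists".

no inverse exists

Euclidean algorithm on 7560585, 3399735:
7560585 = 2·3399735 + 761115
3399735 = 4·761115 + 355275
761115 = 2·355275 + 50565
355275 = 7·50565 + 1320
50565 = 38·1320 + 405
1320 = 3·405 + 105
405 = 3·105 + 90
105 = 1·90 + 15
90 = 6·15 + 0
gcd(3399735, 7560585) = 15 ≠ 1, so 3399735 has no multiplicative inverse modulo 7560585.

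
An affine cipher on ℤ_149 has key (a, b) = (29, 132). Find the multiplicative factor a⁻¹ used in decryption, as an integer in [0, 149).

36

Apply the Euclidean algorithm to 149 and 29:
149 = 5×29 + 4
29 = 7×4 + 1
4 = 4×1 + 0
The gcd is 1. Working backward:
1 = 29 − 7·4
1 = −7·149 + 36·29
So 29·36 ≡ 1 (mod 149).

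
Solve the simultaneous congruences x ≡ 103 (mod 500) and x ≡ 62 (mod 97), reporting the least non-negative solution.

24603

Write x = 103 + 500·k. Then 500·k ≡ 62 − 103 ≡ 56 (mod 97).
Need 500⁻¹ mod 97. Extended Euclid on (97, 15):
97 = 6*15 + 7
15 = 2*7 + 1
7 = 7*1 + 0
Back-substitute:
1 = 15 − 2·7
1 = −2·97 + 13·15
500⁻¹ ≡ 13 (mod 97), so k ≡ 13·56 ≡ 49 (mod 97).
x = 103 + 500·49 = 24603.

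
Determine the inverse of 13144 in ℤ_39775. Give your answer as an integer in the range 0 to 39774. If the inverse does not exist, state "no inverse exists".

Apply the Euclidean algorithm to 39775 and 13144:
39775 = 3*13144 + 343
13144 = 38*343 + 110
343 = 3*110 + 13
110 = 8*13 + 6
13 = 2*6 + 1
6 = 6*1 + 0
Since gcd(13144, 39775) = 1, back-substitute to write 1 as a combination:
1 = 13 − 2·6
1 = −2·110 + 17·13
1 = 17·343 − 53·110
1 = −53·13144 + 2031·343
1 = 2031·39775 − 6146·13144
Thus 13144·(-6146) ≡ 1 (mod 39775); reducing, -6146 mod 39775 = 33629.

33629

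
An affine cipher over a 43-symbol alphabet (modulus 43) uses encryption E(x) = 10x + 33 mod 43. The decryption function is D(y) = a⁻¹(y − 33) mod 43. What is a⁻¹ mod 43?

Extended Euclidean algorithm:
43 = 4×10 + 3
10 = 3×3 + 1
3 = 3×1 + 0
gcd = 1, so the inverse exists. Back-substitute:
1 = 10 − 3·3
1 = −3·43 + 13·10
So 10·13 ≡ 1 (mod 43).

13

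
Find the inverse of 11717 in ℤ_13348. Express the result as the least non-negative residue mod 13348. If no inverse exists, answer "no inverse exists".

gcd(13348, 11717) by repeated division:
13348 = 1·11717 + 1631
11717 = 7·1631 + 300
1631 = 5·300 + 131
300 = 2·131 + 38
131 = 3·38 + 17
38 = 2·17 + 4
17 = 4·4 + 1
4 = 4·1 + 0
Since gcd(11717, 13348) = 1, back-substitute to write 1 as a combination:
1 = 17 − 4·4
1 = −4·38 + 9·17
1 = 9·131 − 31·38
1 = −31·300 + 71·131
1 = 71·1631 − 386·300
1 = −386·11717 + 2773·1631
1 = 2773·13348 − 3159·11717
Hence 11717⁻¹ ≡ -3159 ≡ 10189 (mod 13348).

10189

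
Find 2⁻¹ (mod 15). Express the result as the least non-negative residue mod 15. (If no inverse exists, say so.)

gcd(15, 2) by repeated division:
15 = 7×2 + 1
2 = 2×1 + 0
Since gcd(2, 15) = 1, back-substitute to write 1 as a combination:
1 = 15 − 7·2
Hence 2⁻¹ ≡ -7 ≡ 8 (mod 15).

8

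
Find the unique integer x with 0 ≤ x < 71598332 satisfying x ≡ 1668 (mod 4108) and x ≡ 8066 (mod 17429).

Write x = 1668 + 4108·k. Then 4108·k ≡ 8066 − 1668 ≡ 6398 (mod 17429).
Need 4108⁻¹ mod 17429. Extended Euclid on (17429, 4108):
17429 = 4·4108 + 997
4108 = 4·997 + 120
997 = 8·120 + 37
120 = 3·37 + 9
37 = 4·9 + 1
9 = 9·1 + 0
Back-substitute:
1 = 37 − 4·9
1 = −4·120 + 13·37
1 = 13·997 − 108·120
1 = −108·4108 + 445·997
1 = 445·17429 − 1888·4108
4108⁻¹ ≡ 15541 (mod 17429), so k ≡ 15541·6398 ≡ 16302 (mod 17429).
x = 1668 + 4108·16302 = 66970284.

66970284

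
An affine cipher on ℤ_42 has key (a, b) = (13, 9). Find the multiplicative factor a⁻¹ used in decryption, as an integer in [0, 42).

13

gcd(42, 13) by repeated division:
42 = 3*13 + 3
13 = 4*3 + 1
3 = 3*1 + 0
The gcd is 1. Working backward:
1 = 13 − 4·3
1 = −4·42 + 13·13
So 13·13 ≡ 1 (mod 42).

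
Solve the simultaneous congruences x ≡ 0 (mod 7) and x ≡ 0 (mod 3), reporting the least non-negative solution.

0

Write x = 0 + 7·k. Then 7·k ≡ 0 − 0 ≡ 0 (mod 3).
Need 7⁻¹ mod 3. Extended Euclid on (3, 1):
3 = 3*1 + 0
7⁻¹ ≡ 1 (mod 3), so k ≡ 1·0 ≡ 0 (mod 3).
x = 0 + 7·0 = 0.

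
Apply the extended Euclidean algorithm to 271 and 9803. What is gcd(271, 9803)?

1

Repeated division:
9803 = 36×271 + 47
271 = 5×47 + 36
47 = 1×36 + 11
36 = 3×11 + 3
11 = 3×3 + 2
3 = 1×2 + 1
2 = 2×1 + 0
gcd(271, 9803) = 1.
Working backward:
1 = 3 − 2
1 = −11 + 4·3
1 = 4·36 − 13·11
1 = −13·47 + 17·36
1 = 17·271 − 98·47
1 = −98·9803 + 3545·271
So 1 = (-98)·9803 + (3545)·271.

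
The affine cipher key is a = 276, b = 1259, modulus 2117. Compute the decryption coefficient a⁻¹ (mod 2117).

698

Extended Euclidean algorithm:
2117 = 7·276 + 185
276 = 1·185 + 91
185 = 2·91 + 3
91 = 30·3 + 1
3 = 3·1 + 0
The gcd is 1. Working backward:
1 = 91 − 30·3
1 = −30·185 + 61·91
1 = 61·276 − 91·185
1 = −91·2117 + 698·276
So 276·698 ≡ 1 (mod 2117).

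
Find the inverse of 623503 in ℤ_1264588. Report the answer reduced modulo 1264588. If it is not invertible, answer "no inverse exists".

1061831

Apply the Euclidean algorithm to 1264588 and 623503:
1264588 = 2*623503 + 17582
623503 = 35*17582 + 8133
17582 = 2*8133 + 1316
8133 = 6*1316 + 237
1316 = 5*237 + 131
237 = 1*131 + 106
131 = 1*106 + 25
106 = 4*25 + 6
25 = 4*6 + 1
6 = 6*1 + 0
Since gcd(623503, 1264588) = 1, back-substitute to write 1 as a combination:
1 = 25 − 4·6
1 = −4·106 + 17·25
1 = 17·131 − 21·106
1 = −21·237 + 38·131
1 = 38·1316 − 211·237
1 = −211·8133 + 1304·1316
1 = 1304·17582 − 2819·8133
1 = −2819·623503 + 99969·17582
1 = 99969·1264588 − 202757·623503
Thus 623503·(-202757) ≡ 1 (mod 1264588); reducing, -202757 mod 1264588 = 1061831.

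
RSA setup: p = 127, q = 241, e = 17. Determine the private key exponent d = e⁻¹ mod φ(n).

φ(n) = (p−1)(q−1) = 126·240 = 30240.
Need d with 17·d ≡ 1 (mod 30240). Apply the extended Euclidean algorithm:
30240 = 1778×17 + 14
17 = 1×14 + 3
14 = 4×3 + 2
3 = 1×2 + 1
2 = 2×1 + 0
Back-substitute:
1 = 3 − 2
1 = −14 + 5·3
1 = 5·17 − 6·14
1 = −6·30240 + 10673·17
So 17·10673 ≡ 1 (mod 30240), hence d = 10673.

10673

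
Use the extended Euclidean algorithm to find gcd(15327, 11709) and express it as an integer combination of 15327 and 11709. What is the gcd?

Repeated division:
15327 = 1·11709 + 3618
11709 = 3·3618 + 855
3618 = 4·855 + 198
855 = 4·198 + 63
198 = 3·63 + 9
63 = 7·9 + 0
gcd(15327, 11709) = 9.
Working backward:
9 = 198 − 3·63
9 = −3·855 + 13·198
9 = 13·3618 − 55·855
9 = −55·11709 + 178·3618
9 = 178·15327 − 233·11709
So 9 = (178)·15327 + (-233)·11709.

9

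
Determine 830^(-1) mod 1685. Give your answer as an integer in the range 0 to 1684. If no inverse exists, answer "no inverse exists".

Compute gcd(830, 1685):
1685 = 2*830 + 25
830 = 33*25 + 5
25 = 5*5 + 0
The gcd is 5, not 1, hence no inverse exists.

no inverse exists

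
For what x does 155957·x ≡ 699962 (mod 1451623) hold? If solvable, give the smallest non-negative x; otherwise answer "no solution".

623211

First find gcd(155957, 1451623):
1451623 = 9×155957 + 48010
155957 = 3×48010 + 11927
48010 = 4×11927 + 302
11927 = 39×302 + 149
302 = 2×149 + 4
149 = 37×4 + 1
4 = 4×1 + 0
gcd = 1, so a unique solution mod 1451623 exists.
Back-substitute for the Bézout coefficients:
1 = 149 − 37·4
1 = −37·302 + 75·149
1 = 75·11927 − 2962·302
1 = −2962·48010 + 11923·11927
1 = 11923·155957 − 38731·48010
1 = −38731·1451623 + 360502·155957
So 155957·(360502) ≡ 1 (mod 1451623), giving 155957⁻¹ ≡ 360502.
x ≡ 155957⁻¹·699962 ≡ 360502·699962 ≡ 623211 (mod 1451623).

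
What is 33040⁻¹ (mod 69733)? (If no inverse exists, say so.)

38503

Apply the Euclidean algorithm to 69733 and 33040:
69733 = 2×33040 + 3653
33040 = 9×3653 + 163
3653 = 22×163 + 67
163 = 2×67 + 29
67 = 2×29 + 9
29 = 3×9 + 2
9 = 4×2 + 1
2 = 2×1 + 0
Since gcd(33040, 69733) = 1, back-substitute to write 1 as a combination:
1 = 9 − 4·2
1 = −4·29 + 13·9
1 = 13·67 − 30·29
1 = −30·163 + 73·67
1 = 73·3653 − 1636·163
1 = −1636·33040 + 14797·3653
1 = 14797·69733 − 31230·33040
Hence 33040⁻¹ ≡ -31230 ≡ 38503 (mod 69733).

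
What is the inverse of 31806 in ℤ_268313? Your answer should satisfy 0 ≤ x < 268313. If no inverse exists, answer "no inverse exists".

Extended Euclidean algorithm:
268313 = 8·31806 + 13865
31806 = 2·13865 + 4076
13865 = 3·4076 + 1637
4076 = 2·1637 + 802
1637 = 2·802 + 33
802 = 24·33 + 10
33 = 3·10 + 3
10 = 3·3 + 1
3 = 3·1 + 0
Since gcd(31806, 268313) = 1, back-substitute to write 1 as a combination:
1 = 10 − 3·3
1 = −3·33 + 10·10
1 = 10·802 − 243·33
1 = −243·1637 + 496·802
1 = 496·4076 − 1235·1637
1 = −1235·13865 + 4201·4076
1 = 4201·31806 − 9637·13865
1 = −9637·268313 + 81297·31806
So 31806·81297 ≡ 1 (mod 268313).

81297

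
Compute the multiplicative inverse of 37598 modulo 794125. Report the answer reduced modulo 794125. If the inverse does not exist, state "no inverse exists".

gcd(794125, 37598) by repeated division:
794125 = 21·37598 + 4567
37598 = 8·4567 + 1062
4567 = 4·1062 + 319
1062 = 3·319 + 105
319 = 3·105 + 4
105 = 26·4 + 1
4 = 4·1 + 0
gcd = 1, so the inverse exists. Back-substitute:
1 = 105 − 26·4
1 = −26·319 + 79·105
1 = 79·1062 − 263·319
1 = −263·4567 + 1131·1062
1 = 1131·37598 − 9311·4567
1 = −9311·794125 + 196662·37598
So 37598·196662 ≡ 1 (mod 794125).

196662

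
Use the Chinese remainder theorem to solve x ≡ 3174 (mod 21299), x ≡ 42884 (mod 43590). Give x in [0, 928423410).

157402784

Write x = 3174 + 21299·k. Then 21299·k ≡ 42884 − 3174 ≡ 39710 (mod 43590).
Need 21299⁻¹ mod 43590. Extended Euclid on (43590, 21299):
43590 = 2×21299 + 992
21299 = 21×992 + 467
992 = 2×467 + 58
467 = 8×58 + 3
58 = 19×3 + 1
3 = 3×1 + 0
Back-substitute:
1 = 58 − 19·3
1 = −19·467 + 153·58
1 = 153·992 − 325·467
1 = −325·21299 + 6978·992
1 = 6978·43590 − 14281·21299
21299⁻¹ ≡ 29309 (mod 43590), so k ≡ 29309·39710 ≡ 7390 (mod 43590).
x = 3174 + 21299·7390 = 157402784.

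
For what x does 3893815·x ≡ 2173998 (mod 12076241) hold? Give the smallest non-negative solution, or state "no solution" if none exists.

First find gcd(3893815, 12076241):
12076241 = 3·3893815 + 394796
3893815 = 9·394796 + 340651
394796 = 1·340651 + 54145
340651 = 6·54145 + 15781
54145 = 3·15781 + 6802
15781 = 2·6802 + 2177
6802 = 3·2177 + 271
2177 = 8·271 + 9
271 = 30·9 + 1
9 = 9·1 + 0
gcd = 1, so a unique solution mod 12076241 exists.
Back-substitute for the Bézout coefficients:
1 = 271 − 30·9
1 = −30·2177 + 241·271
1 = 241·6802 − 753·2177
1 = −753·15781 + 1747·6802
1 = 1747·54145 − 5994·15781
1 = −5994·340651 + 37711·54145
1 = 37711·394796 − 43705·340651
1 = −43705·3893815 + 431056·394796
1 = 431056·12076241 − 1336873·3893815
So 3893815·(-1336873) ≡ 1 (mod 12076241), giving 3893815⁻¹ ≡ 10739368.
x ≡ 3893815⁻¹·2173998 ≡ 10739368·2173998 ≡ 5540734 (mod 12076241).

5540734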